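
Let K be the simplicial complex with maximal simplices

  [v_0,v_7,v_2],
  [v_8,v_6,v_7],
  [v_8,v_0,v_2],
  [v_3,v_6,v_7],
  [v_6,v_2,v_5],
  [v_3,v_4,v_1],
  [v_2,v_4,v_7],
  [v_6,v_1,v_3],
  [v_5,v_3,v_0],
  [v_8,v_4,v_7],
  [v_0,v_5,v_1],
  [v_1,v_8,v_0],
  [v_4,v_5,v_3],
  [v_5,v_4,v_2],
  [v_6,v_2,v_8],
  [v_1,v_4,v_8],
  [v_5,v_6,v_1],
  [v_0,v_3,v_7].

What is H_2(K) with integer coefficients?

Order the vertices as v_0 < v_1 < v_2 < v_3 < v_4 < v_5 < v_6 < v_7 < v_8. Listing each simplex with vertices in this order, K has dimension 2 with simplices:

  0-simplices (9): [v_0], [v_1], [v_2], [v_3], [v_4], [v_5], [v_6], [v_7], [v_8]
  1-simplices (27): (27 of them)
  2-simplices (18): (18 of them)

Hence C_0 ≅ Z^9, C_1 ≅ Z^27, C_2 ≅ Z^18.

∂_1: C_1 → C_0 maps an edge to its endpoints' difference, ∂[p,q] = q − p.
As a 9×27 matrix over Z this has rank 8, with invariant factors (1,1,1,1,1,1,1,1).

Boundary ∂_2: C_2 → C_1 acts by ∂[p,q,r] = [q,r] − [p,r] + [p,q]. For instance
  ∂[v_1,v_4,v_8] = [v_4,v_8] − [v_1,v_8] + [v_1,v_4],
  ∂[v_1,v_5,v_6] = [v_5,v_6] − [v_1,v_6] + [v_1,v_5].
The 27×18 boundary matrix has rank 18 and Smith normal form diag(1,1,1,1,1,1,1,1,1,1,1,1,1,1,1,1,1,2).

Now H_k = ker ∂_k / im ∂_{k+1}, so:

  H_2: rank ker ∂_2 − rank ∂_3 = (18 − 18) − 0 = 0, and there is no ∂_3, so H_2 = 0.

(K is a triangulation of the Klein bottle.)

H_2 = 0.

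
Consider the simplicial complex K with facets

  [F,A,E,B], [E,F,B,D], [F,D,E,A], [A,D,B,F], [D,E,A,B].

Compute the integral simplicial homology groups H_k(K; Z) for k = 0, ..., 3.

H_0 = Z,  H_1 = 0,  H_2 = 0,  H_3 = Z.

We work with the vertex ordering A < B < D < E < F. The simplices of K, each written with vertices in increasing order, are:

  0-simplices (5): A, B, D, E, F
  1-simplices (10): AB, AD, AE, AF, BD, BE, BF, DE, DF, EF
  2-simplices (10): ABD, ABE, ABF, ADE, ADF, AEF, BDE, BDF, BEF, DEF
  3-simplices (5): ABDE, ABDF, ABEF, ADEF, BDEF

so the chain groups are C_0 ≅ Z^5, C_1 ≅ Z^10, C_2 ≅ Z^10, C_3 ≅ Z^5.

The boundary map ∂_1: C_1 → C_0 sends each edge [p,q] (with p < q) to q − p.
This gives a 5×10 integer matrix of rank 4; reducing to Smith normal form yields diagonal entries (1,1,1,1).

Boundary ∂_2: C_2 → C_1 maps a triangle to the signed sum of its edges. For instance
  ∂AEF = EF − AF + AE,
  ∂ADE = DE − AE + AD.
This gives a 10×10 integer matrix of rank 6; reducing to Smith normal form yields diagonal entries (1,1,1,1,1,1).

Boundary ∂_3: C_3 → C_2 sends each 3-simplex σ to the alternating sum Σ_i (−1)^i (σ with its i-th vertex removed). For instance
  ∂BDEF = DEF − BEF + BDF − BDE,
  ∂ADEF = DEF − AEF + ADF − ADE.
The 10×5 boundary matrix has rank 4 and Smith normal form diag(1,1,1,1).

Reading off H_k = ker ∂_k / im ∂_{k+1}:

  H_0: rank C_0 − rank ∂_1 = 5 − 4 = 1, and the invariant factors of ∂_1 are all 1, so H_0 ≅ Z.
  H_1: rank ker ∂_1 − rank ∂_2 = (10 − 4) − 6 = 0, and the invariant factors of ∂_2 are all 1, so H_1 ≅ 0.
  H_2: rank ker ∂_2 − rank ∂_3 = (10 − 6) − 4 = 0, and the invariant factors of ∂_3 are all 1, so H_2 ≅ 0.
  H_3: rank ker ∂_3 − rank ∂_4 = (5 − 4) − 0 = 1, and there is no ∂_4, so H_3 ≅ Z.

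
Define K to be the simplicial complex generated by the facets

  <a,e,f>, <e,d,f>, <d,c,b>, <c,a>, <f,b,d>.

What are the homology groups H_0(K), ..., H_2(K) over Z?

We work with the vertex ordering a < b < c < d < e < f. The simplices of K, each written with vertices in increasing order, are:

  0-simplices (6): a, b, c, d, e, f
  1-simplices (10): ac, ae, af, bc, bd, bf, cd, de, df, ef
  2-simplices (4): aef, bcd, bdf, def

so the chain groups are C_0 ≅ Z^6, C_1 ≅ Z^10, C_2 ≅ Z^4.

∂_1: C_1 → C_0 maps an edge to its endpoints' difference, ∂[p,q] = q − p. For instance
  ∂bd = d − b.
This gives a 6×10 integer matrix of rank 5; reducing to Smith normal form yields diagonal entries (1,1,1,1,1).

The boundary map ∂_2: C_2 → C_1 acts by ∂[p,q,r] = [q,r] − [p,r] + [p,q]. For instance
  ∂aef = ef − af + ae,
  ∂def = ef − df + de.
As a 10×4 matrix over Z this has rank 4, with invariant factors (1,1,1,1).

Now H_k = ker ∂_k / im ∂_{k+1}, so:

  H_0: rank C_0 − rank ∂_1 = 6 − 5 = 1, and the invariant factors of ∂_1 are all 1, so H_0 = Z.
  H_1: rank ker ∂_1 − rank ∂_2 = (10 − 5) − 4 = 1, and the invariant factors of ∂_2 are all 1, so H_1 = Z.
  H_2: rank ker ∂_2 − rank ∂_3 = (4 − 4) − 0 = 0, and there is no ∂_3, so H_2 = 0.

As a check, the Euler characteristic is 6 − 10 + 4 = 0, which agrees with 1 − 1 + 0 = 0.

H_0 ≅ Z,  H_1 ≅ Z,  H_2 = 0.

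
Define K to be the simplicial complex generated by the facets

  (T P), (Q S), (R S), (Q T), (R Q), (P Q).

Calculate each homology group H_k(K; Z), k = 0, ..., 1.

Order the vertices as P < Q < R < S < T. Listing each simplex with vertices in this order, K has dimension 1 with simplices:

  0-simplices (5): P, Q, R, S, T
  1-simplices (6): PQ, PT, QR, QS, QT, RS

giving chain groups C_0 ≅ Z^5, C_1 ≅ Z^6.

∂_1: C_1 → C_0 maps an edge to its endpoints' difference, ∂[p,q] = q − p. For instance
  ∂PT = T − P.
As a 5×6 matrix over Z this has rank 4, with invariant factors (1,1,1,1).

Now H_k = ker ∂_k / im ∂_{k+1}, so:

  H_0: rank C_0 − rank ∂_1 = 5 − 4 = 1, and the invariant factors of ∂_1 are all 1, so H_0 = Z.
  H_1: rank ker ∂_1 − rank ∂_2 = (6 − 4) − 0 = 2, and there is no ∂_2, so H_1 = Z^2.

(K is a triangulation of a wedge of 2 circles.)

H_0 ≅ Z,  H_1 ≅ Z^2.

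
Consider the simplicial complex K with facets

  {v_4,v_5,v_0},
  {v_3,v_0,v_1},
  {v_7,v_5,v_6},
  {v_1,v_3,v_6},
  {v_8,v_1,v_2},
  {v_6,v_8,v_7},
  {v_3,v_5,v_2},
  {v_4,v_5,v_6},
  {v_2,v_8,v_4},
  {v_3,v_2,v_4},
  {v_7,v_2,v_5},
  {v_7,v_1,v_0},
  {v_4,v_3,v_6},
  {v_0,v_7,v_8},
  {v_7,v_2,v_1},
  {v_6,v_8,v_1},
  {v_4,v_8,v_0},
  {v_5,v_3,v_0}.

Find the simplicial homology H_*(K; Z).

Order the vertices as v_0 < v_1 < v_2 < v_3 < v_4 < v_5 < v_6 < v_7 < v_8. Listing each simplex with vertices in this order, K has dimension 2 with simplices:

  0-simplices (9): [v_0], [v_1], [v_2], [v_3], [v_4], [v_5], [v_6], [v_7], [v_8]
  1-simplices (27): (27 of them)
  2-simplices (18): (18 of them)

Hence C_0 ≅ Z^9, C_1 ≅ Z^27, C_2 ≅ Z^18.

The boundary map ∂_1: C_1 → C_0 is given by ∂[p,q] = [q] − [p]. For instance
  ∂[v_2,v_4] = [v_4] − [v_2].
As a 9×27 matrix over Z this has rank 8, with invariant factors (1,1,1,1,1,1,1,1).

Boundary ∂_2: C_2 → C_1 maps a triangle to the signed sum of its edges. For instance
  ∂[v_2,v_5,v_7] = [v_5,v_7] − [v_2,v_7] + [v_2,v_5],
  ∂[v_2,v_3,v_5] = [v_3,v_5] − [v_2,v_5] + [v_2,v_3].
The 27×18 boundary matrix has rank 18 and Smith normal form diag(1,1,1,1,1,1,1,1,1,1,1,1,1,1,1,1,1,2).

From H_k ≅ ker(∂_k) / im(∂_{k+1}) we obtain:

  H_0: rank C_0 − rank ∂_1 = 9 − 8 = 1, and the invariant factors of ∂_1 are all 1, so H_0 = Z.
  H_1: rank ker ∂_1 − rank ∂_2 = (27 − 8) − 18 = 1, and ∂_2 has invariant factor 2 > 1, so H_1 = Z ⊕ Z/2.
  H_2: rank ker ∂_2 − rank ∂_3 = (18 − 18) − 0 = 0, and there is no ∂_3, so H_2 = 0.

As a check, the Euler characteristic is 9 − 27 + 18 = 0, which agrees with 1 − 1 + 0 = 0.
(K is a triangulation of the Klein bottle.)

H_0 = Z,  H_1 = Z ⊕ Z/2,  H_2 = 0.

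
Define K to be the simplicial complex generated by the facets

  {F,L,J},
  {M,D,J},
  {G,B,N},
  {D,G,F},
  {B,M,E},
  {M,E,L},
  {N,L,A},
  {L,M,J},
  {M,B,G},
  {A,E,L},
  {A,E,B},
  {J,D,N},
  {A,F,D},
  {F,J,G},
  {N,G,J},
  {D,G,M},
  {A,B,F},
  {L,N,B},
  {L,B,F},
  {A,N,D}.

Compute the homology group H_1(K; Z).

Take the total order A < B < D < E < F < G < J < L < M < N on the vertex set. Then K (dimension 2) consists of the simplices:

  0-simplices (10): A, B, D, E, F, G, J, L, M, N
  1-simplices (30): AB, AD, AE, AF, AL, AN, BE, BF, BG, BL, BM, BN, DF, DG, DJ, DM, DN, EL, EM, FG, FJ, FL, GJ, GM, GN, JL, JM, JN, LM, LN
  2-simplices (20): ABE, ABF, ADF, ADN, AEL, ALN, BEM, BFL, BGM, BGN, BLN, DFG, DGM, DJM, DJN, ELM, FGJ, FJL, GJN, JLM

Hence C_0 ≅ Z^10, C_1 ≅ Z^30, C_2 ≅ Z^20.

Boundary ∂_1: C_1 → C_0 sends each edge [p,q] (with p < q) to q − p. For instance
  ∂DN = N − D.
This gives a 10×30 integer matrix of rank 9; reducing to Smith normal form yields diagonal entries (1,1,1,1,1,1,1,1,1).

∂_2: C_2 → C_1 maps a triangle to the signed sum of its edges. For instance
  ∂DFG = FG − DG + DF,
  ∂ELM = LM − EM + EL.
This gives a 30×20 integer matrix of rank 20; reducing to Smith normal form yields diagonal entries (1,1,1,1,1,1,1,1,1,1,1,1,1,1,1,1,1,1,1,2).

Reading off H_k = ker ∂_k / im ∂_{k+1}:

  H_1: rank ker ∂_1 − rank ∂_2 = (30 − 9) − 20 = 1, and ∂_2 has invariant factor 2 > 1, so H_1 ≅ Z ⊕ Z/2.

H_1 = Z ⊕ Z/2.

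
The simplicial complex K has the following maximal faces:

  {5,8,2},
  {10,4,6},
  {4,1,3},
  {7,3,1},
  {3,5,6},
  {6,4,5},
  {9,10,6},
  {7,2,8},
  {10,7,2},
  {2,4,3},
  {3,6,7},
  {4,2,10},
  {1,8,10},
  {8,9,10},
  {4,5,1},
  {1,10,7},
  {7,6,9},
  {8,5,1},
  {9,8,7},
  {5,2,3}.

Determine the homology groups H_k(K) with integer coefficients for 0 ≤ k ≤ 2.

H_0 = Z,  H_1 = Z ⊕ Z_2,  H_2 = 0.

K has 10 vertices, 30 edges, 20 triangles.
rank ∂_0 = 0, rank ∂_1 = 9 ⇒ b_0 = 10 − 0 − 9 = 1; all invariant factors of ∂_1 are 1 so no torsion. So H_0 ≅ Z.
rank ∂_1 = 9, rank ∂_2 = 20 ⇒ b_1 = 30 − 9 − 20 = 1; ∂_2 has invariant factor(s) [2] giving torsion. So H_1 ≅ Z ⊕ Z_2.
rank ∂_2 = 20, rank ∂_3 = 0 ⇒ b_2 = 20 − 20 − 0 = 0. So H_2 ≅ 0.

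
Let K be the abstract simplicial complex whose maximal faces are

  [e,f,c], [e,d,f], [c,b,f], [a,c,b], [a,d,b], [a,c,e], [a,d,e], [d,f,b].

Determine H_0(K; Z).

Fix the vertex order a < b < c < d < e < f and write every simplex with vertices in increasing order. Then dim K = 2 and the simplices of K are:

  0-simplices (6): a, b, c, d, e, f
  1-simplices (12): ab, ac, ad, ae, bc, bd, bf, ce, cf, de, df, ef
  2-simplices (8): abc, abd, ace, ade, bcf, bdf, cef, def

so the chain groups are C_0 ≅ Z^6, C_1 ≅ Z^12, C_2 ≅ Z^8.

The boundary map ∂_1: C_1 → C_0 is given by ∂[p,q] = [q] − [p].
The 6×12 boundary matrix has rank 5 and Smith normal form diag(1,1,1,1,1).

The boundary map ∂_2: C_2 → C_1 maps a triangle to the signed sum of its edges. For instance
  ∂bcf = cf − bf + bc,
  ∂abc = bc − ac + ab.
This gives a 12×8 integer matrix of rank 7; reducing to Smith normal form yields diagonal entries (1,1,1,1,1,1,1).

Reading off H_k = ker ∂_k / im ∂_{k+1}:

  H_0: rank C_0 − rank ∂_1 = 6 − 5 = 1, and the invariant factors of ∂_1 are all 1, so H_0 ≅ Z.

H_0 ≅ Z.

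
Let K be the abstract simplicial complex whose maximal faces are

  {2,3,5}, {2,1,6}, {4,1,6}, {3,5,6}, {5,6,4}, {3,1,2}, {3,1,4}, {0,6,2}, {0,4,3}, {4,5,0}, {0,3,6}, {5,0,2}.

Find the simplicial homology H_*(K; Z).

Take the total order 0 < 1 < 2 < 3 < 4 < 5 < 6 on the vertex set. Then K (dimension 2) consists of the simplices:

  0-simplices (7): [0], [1], [2], [3], [4], [5], [6]
  1-simplices (18): [0,2], [0,3], [0,4], [0,5], [0,6], [1,2], [1,3], [1,4], [1,6], [2,3], [2,5], [2,6], [3,4], [3,5], [3,6], [4,5], [4,6], [5,6]
  2-simplices (12): [0,2,5], [0,2,6], [0,3,4], [0,3,6], [0,4,5], [1,2,3], [1,2,6], [1,3,4], [1,4,6], [2,3,5], [3,5,6], [4,5,6]

Hence C_0 ≅ Z^7, C_1 ≅ Z^18, C_2 ≅ Z^12.

Boundary ∂_1: C_1 → C_0 is given by ∂[p,q] = [q] − [p].
The resulting 7×18 matrix has rank 6, and its Smith normal form has invariant factors (1,1,1,1,1,1).

∂_2: C_2 → C_1 maps a triangle to the signed sum of its edges. For instance
  ∂[0,2,6] = [2,6] − [0,6] + [0,2],
  ∂[0,3,6] = [3,6] − [0,6] + [0,3].
As a 18×12 matrix over Z this has rank 12, with invariant factors (1,1,1,1,1,1,1,1,1,1,1,2).

Computing H_k = (kernel of ∂_k) / (image of ∂_{k+1}):

  H_0: rank C_0 − rank ∂_1 = 7 − 6 = 1, and the invariant factors of ∂_1 are all 1, so H_0 = Z.
  H_1: rank ker ∂_1 − rank ∂_2 = (18 − 6) − 12 = 0, and ∂_2 has invariant factor 2 > 1, so H_1 = Z/2.
  H_2: rank ker ∂_2 − rank ∂_3 = (12 − 12) − 0 = 0, and there is no ∂_3, so H_2 = 0.

H_0 ≅ Z,  H_1 ≅ Z/2,  H_2 = 0.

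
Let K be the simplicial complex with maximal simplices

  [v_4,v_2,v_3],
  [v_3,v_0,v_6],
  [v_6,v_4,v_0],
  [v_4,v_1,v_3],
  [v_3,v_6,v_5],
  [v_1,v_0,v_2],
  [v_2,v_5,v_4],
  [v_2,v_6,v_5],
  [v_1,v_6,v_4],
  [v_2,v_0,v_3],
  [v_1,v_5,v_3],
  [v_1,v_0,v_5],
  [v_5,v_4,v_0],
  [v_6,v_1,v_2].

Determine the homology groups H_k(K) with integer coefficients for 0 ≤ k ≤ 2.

H_0 = Z,  H_1 = Z^2,  H_2 = Z.

We work with the vertex ordering v_0 < v_1 < v_2 < v_3 < v_4 < v_5 < v_6. The simplices of K, each written with vertices in increasing order, are:

  0-simplices (7): [v_0], [v_1], [v_2], [v_3], [v_4], [v_5], [v_6]
  1-simplices (21): (21 of them)
  2-simplices (14): (14 of them)

Hence C_0 ≅ Z^7, C_1 ≅ Z^21, C_2 ≅ Z^14.

Boundary ∂_1: C_1 → C_0 is given by ∂[p,q] = [q] − [p]. For instance
  ∂[v_1,v_5] = [v_5] − [v_1].
The resulting 7×21 matrix has rank 6, and its Smith normal form has invariant factors (1,1,1,1,1,1).

Boundary ∂_2: C_2 → C_1 maps a triangle to the signed sum of its edges. For instance
  ∂[v_0,v_4,v_6] = [v_4,v_6] − [v_0,v_6] + [v_0,v_4],
  ∂[v_0,v_2,v_3] = [v_2,v_3] − [v_0,v_3] + [v_0,v_2].
This gives a 21×14 integer matrix of rank 13; reducing to Smith normal form yields diagonal entries (1,1,1,1,1,1,1,1,1,1,1,1,1).

From H_k ≅ ker(∂_k) / im(∂_{k+1}) we obtain:

  H_0: rank C_0 − rank ∂_1 = 7 − 6 = 1, and the invariant factors of ∂_1 are all 1, so H_0 ≅ Z.
  H_1: rank ker ∂_1 − rank ∂_2 = (21 − 6) − 13 = 2, and the invariant factors of ∂_2 are all 1, so H_1 ≅ Z^2.
  H_2: rank ker ∂_2 − rank ∂_3 = (14 − 13) − 0 = 1, and there is no ∂_3, so H_2 ≅ Z.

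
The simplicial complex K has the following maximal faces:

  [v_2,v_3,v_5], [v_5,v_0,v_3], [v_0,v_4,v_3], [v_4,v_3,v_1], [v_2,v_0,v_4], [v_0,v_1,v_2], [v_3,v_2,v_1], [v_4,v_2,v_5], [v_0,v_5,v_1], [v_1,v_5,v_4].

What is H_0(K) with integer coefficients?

H_0 ≅ Z.

We work with the vertex ordering v_0 < v_1 < v_2 < v_3 < v_4 < v_5. The simplices of K, each written with vertices in increasing order, are:

  0-simplices (6): [v_0], [v_1], [v_2], [v_3], [v_4], [v_5]
  1-simplices (15): (15 of them)
  2-simplices (10): [v_0,v_1,v_2], [v_0,v_1,v_5], [v_0,v_2,v_4], [v_0,v_3,v_4], [v_0,v_3,v_5], [v_1,v_2,v_3], [v_1,v_3,v_4], [v_1,v_4,v_5], [v_2,v_3,v_5], [v_2,v_4,v_5]

Hence C_0 ≅ Z^6, C_1 ≅ Z^15, C_2 ≅ Z^10.

Boundary ∂_1: C_1 → C_0 maps an edge to its endpoints' difference, ∂[p,q] = q − p.
The 6×15 boundary matrix has rank 5 and Smith normal form diag(1,1,1,1,1).

∂_2: C_2 → C_1 sends each 2-simplex [p,q,r] to [q,r] − [p,r] + [p,q]. For instance
  ∂[v_1,v_2,v_3] = [v_2,v_3] − [v_1,v_3] + [v_1,v_2],
  ∂[v_1,v_4,v_5] = [v_4,v_5] − [v_1,v_5] + [v_1,v_4].
The resulting 15×10 matrix has rank 10, and its Smith normal form has invariant factors (1,1,1,1,1,1,1,1,1,2).

Computing H_k = (kernel of ∂_k) / (image of ∂_{k+1}):

  H_0: rank C_0 − rank ∂_1 = 6 − 5 = 1, and the invariant factors of ∂_1 are all 1, so H_0 = Z.

(K is a triangulation of the real projective plane RP^2.)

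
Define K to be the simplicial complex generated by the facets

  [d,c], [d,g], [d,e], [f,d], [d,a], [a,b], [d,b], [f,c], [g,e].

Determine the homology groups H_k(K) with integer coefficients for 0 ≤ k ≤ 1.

Order the vertices as a < b < c < d < e < f < g. Listing each simplex with vertices in this order, K has dimension 1 with simplices:

  0-simplices (7): a, b, c, d, e, f, g
  1-simplices (9): ab, ad, bd, cd, cf, de, df, dg, eg

giving chain groups C_0 ≅ Z^7, C_1 ≅ Z^9.

∂_1: C_1 → C_0 is given by ∂[p,q] = [q] − [p].
The 7×9 boundary matrix has rank 6 and Smith normal form diag(1,1,1,1,1,1).

Computing H_k = (kernel of ∂_k) / (image of ∂_{k+1}):

  H_0: rank C_0 − rank ∂_1 = 7 − 6 = 1, and the invariant factors of ∂_1 are all 1, so H_0 = Z.
  H_1: rank ker ∂_1 − rank ∂_2 = (9 − 6) − 0 = 3, and there is no ∂_2, so H_1 = Z^3.

As a check, the Euler characteristic is 7 − 9 = -2, which agrees with 1 − 3 = -2.

H_0 ≅ Z,  H_1 ≅ Z^3.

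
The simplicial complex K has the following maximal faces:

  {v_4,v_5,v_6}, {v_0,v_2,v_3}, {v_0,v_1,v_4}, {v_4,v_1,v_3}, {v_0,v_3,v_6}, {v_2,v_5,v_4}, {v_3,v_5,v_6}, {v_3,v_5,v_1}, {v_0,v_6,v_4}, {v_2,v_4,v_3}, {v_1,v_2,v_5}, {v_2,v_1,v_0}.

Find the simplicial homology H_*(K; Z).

We work with the vertex ordering v_0 < v_1 < v_2 < v_3 < v_4 < v_5 < v_6. The simplices of K, each written with vertices in increasing order, are:

  0-simplices (7): [v_0], [v_1], [v_2], [v_3], [v_4], [v_5], [v_6]
  1-simplices (18): (18 of them)
  2-simplices (12): (12 of them)

giving chain groups C_0 ≅ Z^7, C_1 ≅ Z^18, C_2 ≅ Z^12.

Boundary ∂_1: C_1 → C_0 sends each edge [p,q] (with p < q) to q − p. For instance
  ∂[v_0,v_2] = [v_2] − [v_0].
As a 7×18 matrix over Z this has rank 6, with invariant factors (1,1,1,1,1,1).

Boundary ∂_2: C_2 → C_1 acts by ∂[p,q,r] = [q,r] − [p,r] + [p,q]. For instance
  ∂[v_1,v_3,v_4] = [v_3,v_4] − [v_1,v_4] + [v_1,v_3],
  ∂[v_0,v_4,v_6] = [v_4,v_6] − [v_0,v_6] + [v_0,v_4].
The 18×12 boundary matrix has rank 12 and Smith normal form diag(1,1,1,1,1,1,1,1,1,1,1,2).

From H_k ≅ ker(∂_k) / im(∂_{k+1}) we obtain:

  H_0: rank C_0 − rank ∂_1 = 7 − 6 = 1, and the invariant factors of ∂_1 are all 1, so H_0 ≅ Z.
  H_1: rank ker ∂_1 − rank ∂_2 = (18 − 6) − 12 = 0, and ∂_2 has invariant factor 2 > 1, so H_1 ≅ Z/2.
  H_2: rank ker ∂_2 − rank ∂_3 = (12 − 12) − 0 = 0, and there is no ∂_3, so H_2 ≅ 0.

As a check, the Euler characteristic is 7 − 18 + 12 = 1, which agrees with 1 − 0 + 0 = 1.

H_0 ≅ Z,  H_1 ≅ Z/2,  H_2 = 0.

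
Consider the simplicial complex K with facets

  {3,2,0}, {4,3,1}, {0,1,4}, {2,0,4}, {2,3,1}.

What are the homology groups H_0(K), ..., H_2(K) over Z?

Order the vertices as 0 < 1 < 2 < 3 < 4. Listing each simplex with vertices in this order, K has dimension 2 with simplices:

  0-simplices (5): [0], [1], [2], [3], [4]
  1-simplices (10): [0,1], [0,2], [0,3], [0,4], [1,2], [1,3], [1,4], [2,3], [2,4], [3,4]
  2-simplices (5): [0,1,4], [0,2,3], [0,2,4], [1,2,3], [1,3,4]

Hence C_0 ≅ Z^5, C_1 ≅ Z^10, C_2 ≅ Z^5.

∂_1: C_1 → C_0 maps an edge to its endpoints' difference, ∂[p,q] = q − p. For instance
  ∂[3,4] = [4] − [3].
This gives a 5×10 integer matrix of rank 4; reducing to Smith normal form yields diagonal entries (1,1,1,1).

Boundary ∂_2: C_2 → C_1 acts by ∂[p,q,r] = [q,r] − [p,r] + [p,q]. For instance
  ∂[0,1,4] = [1,4] − [0,4] + [0,1],
  ∂[0,2,3] = [2,3] − [0,3] + [0,2].
As a 10×5 matrix over Z this has rank 5, with invariant factors (1,1,1,1,1).

From H_k ≅ ker(∂_k) / im(∂_{k+1}) we obtain:

  H_0: rank C_0 − rank ∂_1 = 5 − 4 = 1, and the invariant factors of ∂_1 are all 1, so H_0 ≅ Z.
  H_1: rank ker ∂_1 − rank ∂_2 = (10 − 4) − 5 = 1, and the invariant factors of ∂_2 are all 1, so H_1 ≅ Z.
  H_2: rank ker ∂_2 − rank ∂_3 = (5 − 5) − 0 = 0, and there is no ∂_3, so H_2 ≅ 0.

H_0 = Z,  H_1 = Z,  H_2 = 0.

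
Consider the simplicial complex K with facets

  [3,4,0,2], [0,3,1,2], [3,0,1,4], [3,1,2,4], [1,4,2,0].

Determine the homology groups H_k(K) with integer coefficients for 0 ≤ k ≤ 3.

H_0 ≅ Z,  H_1 = 0,  H_2 = 0,  H_3 ≅ Z.

Fix the vertex order 0 < 1 < 2 < 3 < 4 and write every simplex with vertices in increasing order. Then dim K = 3 and the simplices of K are:

  0-simplices (5): [0], [1], [2], [3], [4]
  1-simplices (10): [0,1], [0,2], [0,3], [0,4], [1,2], [1,3], [1,4], [2,3], [2,4], [3,4]
  2-simplices (10): [0,1,2], [0,1,3], [0,1,4], [0,2,3], [0,2,4], [0,3,4], [1,2,3], [1,2,4], [1,3,4], [2,3,4]
  3-simplices (5): [0,1,2,3], [0,1,2,4], [0,1,3,4], [0,2,3,4], [1,2,3,4]

giving chain groups C_0 ≅ Z^5, C_1 ≅ Z^10, C_2 ≅ Z^10, C_3 ≅ Z^5.

∂_1: C_1 → C_0 maps an edge to its endpoints' difference, ∂[p,q] = q − p.
The 5×10 boundary matrix has rank 4 and Smith normal form diag(1,1,1,1).

Boundary ∂_2: C_2 → C_1 acts by ∂[p,q,r] = [q,r] − [p,r] + [p,q]. For instance
  ∂[0,1,2] = [1,2] − [0,2] + [0,1],
  ∂[0,2,3] = [2,3] − [0,3] + [0,2].
This gives a 10×10 integer matrix of rank 6; reducing to Smith normal form yields diagonal entries (1,1,1,1,1,1).

Boundary ∂_3: C_3 → C_2 sends each 3-simplex σ to the alternating sum Σ_i (−1)^i (σ with its i-th vertex removed). For instance
  ∂[0,2,3,4] = [2,3,4] − [0,3,4] + [0,2,4] − [0,2,3],
  ∂[0,1,2,4] = [1,2,4] − [0,2,4] + [0,1,4] − [0,1,2].
As a 10×5 matrix over Z this has rank 4, with invariant factors (1,1,1,1).

Now H_k = ker ∂_k / im ∂_{k+1}, so:

  H_0: rank C_0 − rank ∂_1 = 5 − 4 = 1, and the invariant factors of ∂_1 are all 1, so H_0 ≅ Z.
  H_1: rank ker ∂_1 − rank ∂_2 = (10 − 4) − 6 = 0, and the invariant factors of ∂_2 are all 1, so H_1 ≅ 0.
  H_2: rank ker ∂_2 − rank ∂_3 = (10 − 6) − 4 = 0, and the invariant factors of ∂_3 are all 1, so H_2 ≅ 0.
  H_3: rank ker ∂_3 − rank ∂_4 = (5 − 4) − 0 = 1, and there is no ∂_4, so H_3 ≅ Z.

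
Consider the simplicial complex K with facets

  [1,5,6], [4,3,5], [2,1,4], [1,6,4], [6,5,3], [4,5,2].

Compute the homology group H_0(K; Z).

H_0 ≅ Z.

Take the total order 1 < 2 < 3 < 4 < 5 < 6 on the vertex set. Then K (dimension 2) consists of the simplices:

  0-simplices (6): [1], [2], [3], [4], [5], [6]
  1-simplices (12): [1,2], [1,4], [1,5], [1,6], [2,4], [2,5], [3,4], [3,5], [3,6], [4,5], [4,6], [5,6]
  2-simplices (6): [1,2,4], [1,4,6], [1,5,6], [2,4,5], [3,4,5], [3,5,6]

so the chain groups are C_0 ≅ Z^6, C_1 ≅ Z^12, C_2 ≅ Z^6.

∂_1: C_1 → C_0 maps an edge to its endpoints' difference, ∂[p,q] = q − p.
As a 6×12 matrix over Z this has rank 5, with invariant factors (1,1,1,1,1).

The boundary map ∂_2: C_2 → C_1 sends each 2-simplex [p,q,r] to [q,r] − [p,r] + [p,q]. For instance
  ∂[1,4,6] = [4,6] − [1,6] + [1,4],
  ∂[3,5,6] = [5,6] − [3,6] + [3,5].
The resulting 12×6 matrix has rank 6, and its Smith normal form has invariant factors (1,1,1,1,1,1).

From H_k ≅ ker(∂_k) / im(∂_{k+1}) we obtain:

  H_0: rank C_0 − rank ∂_1 = 6 − 5 = 1, and the invariant factors of ∂_1 are all 1, so H_0 = Z.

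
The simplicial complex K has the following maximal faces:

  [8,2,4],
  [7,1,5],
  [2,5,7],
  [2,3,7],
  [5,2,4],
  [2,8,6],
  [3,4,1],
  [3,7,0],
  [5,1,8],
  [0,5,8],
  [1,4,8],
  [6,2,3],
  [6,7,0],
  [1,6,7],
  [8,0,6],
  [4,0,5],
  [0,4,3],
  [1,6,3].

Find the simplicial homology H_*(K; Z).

Order the vertices as 0 < 1 < 2 < 3 < 4 < 5 < 6 < 7 < 8. Listing each simplex with vertices in this order, K has dimension 2 with simplices:

  0-simplices (9): [0], [1], [2], [3], [4], [5], [6], [7], [8]
  1-simplices (27): (27 of them)
  2-simplices (18): [0,3,4], [0,3,7], [0,4,5], [0,5,8], [0,6,7], [0,6,8], [1,3,4], [1,3,6], [1,4,8], [1,5,7], [1,5,8], [1,6,7], [2,3,6], [2,3,7], [2,4,5], [2,4,8], [2,5,7], [2,6,8]

so the chain groups are C_0 ≅ Z^9, C_1 ≅ Z^27, C_2 ≅ Z^18.

Boundary ∂_1: C_1 → C_0 maps an edge to its endpoints' difference, ∂[p,q] = q − p. For instance
  ∂[0,6] = [6] − [0].
This gives a 9×27 integer matrix of rank 8; reducing to Smith normal form yields diagonal entries (1,1,1,1,1,1,1,1).

∂_2: C_2 → C_1 sends each 2-simplex [p,q,r] to [q,r] − [p,r] + [p,q]. For instance
  ∂[1,3,4] = [3,4] − [1,4] + [1,3],
  ∂[2,4,8] = [4,8] − [2,8] + [2,4].
The resulting 27×18 matrix has rank 18, and its Smith normal form has invariant factors (1,1,1,1,1,1,1,1,1,1,1,1,1,1,1,1,1,2).

Computing H_k = (kernel of ∂_k) / (image of ∂_{k+1}):

  H_0: rank C_0 − rank ∂_1 = 9 − 8 = 1, and the invariant factors of ∂_1 are all 1, so H_0 = Z.
  H_1: rank ker ∂_1 − rank ∂_2 = (27 − 8) − 18 = 1, and ∂_2 has invariant factor 2 > 1, so H_1 = Z ⊕ Z/2.
  H_2: rank ker ∂_2 − rank ∂_3 = (18 − 18) − 0 = 0, and there is no ∂_3, so H_2 = 0.

H_0 ≅ Z,  H_1 ≅ Z ⊕ Z/2,  H_2 = 0.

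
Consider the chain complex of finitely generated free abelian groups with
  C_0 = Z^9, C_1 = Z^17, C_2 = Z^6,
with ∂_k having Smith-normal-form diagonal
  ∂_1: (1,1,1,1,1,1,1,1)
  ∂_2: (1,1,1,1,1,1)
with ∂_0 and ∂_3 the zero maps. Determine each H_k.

H_0: b_0 = 9 − 0 − 8 = 1; torsion from ∂_1 factors > 1: none. So H_0 ≅ Z.
H_1: b_1 = 17 − 8 − 6 = 3; torsion from ∂_2 factors > 1: none. So H_1 ≅ Z^3.
H_2: b_2 = 6 − 6 − 0 = 0; torsion from ∂_3 factors > 1: none. So H_2 ≅ 0.

H_0 ≅ Z,  H_1 ≅ Z^3,  H_2 = 0.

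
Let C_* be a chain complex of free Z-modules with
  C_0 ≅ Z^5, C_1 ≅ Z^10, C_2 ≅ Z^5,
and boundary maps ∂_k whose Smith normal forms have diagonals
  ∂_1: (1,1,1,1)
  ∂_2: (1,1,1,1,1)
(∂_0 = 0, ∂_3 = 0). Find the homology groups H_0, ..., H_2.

H_0 = Z,  H_1 = Z,  H_2 = 0.

H_0: b_0 = 5 − 0 − 4 = 1; torsion from ∂_1 factors > 1: none. So H_0 = Z.
H_1: b_1 = 10 − 4 − 5 = 1; torsion from ∂_2 factors > 1: none. So H_1 = Z.
H_2: b_2 = 5 − 5 − 0 = 0; torsion from ∂_3 factors > 1: none. So H_2 = 0.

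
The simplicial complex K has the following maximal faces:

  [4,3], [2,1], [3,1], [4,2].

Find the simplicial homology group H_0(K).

K has 4 vertices, 4 edges.
rank ∂_0 = 0, rank ∂_1 = 3 ⇒ b_0 = 4 − 0 − 3 = 1; all invariant factors of ∂_1 are 1 so no torsion. So H_0 ≅ Z.

H_0 ≅ Z.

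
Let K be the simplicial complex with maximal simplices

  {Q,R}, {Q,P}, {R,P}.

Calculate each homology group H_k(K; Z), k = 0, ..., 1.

H_0 = Z,  H_1 = Z.

We work with the vertex ordering P < Q < R. The simplices of K, each written with vertices in increasing order, are:

  0-simplices (3): P, Q, R
  1-simplices (3): PQ, PR, QR

so the chain groups are C_0 ≅ Z^3, C_1 ≅ Z^3.

The boundary map ∂_1: C_1 → C_0 maps an edge to its endpoints' difference, ∂[p,q] = q − p. For instance
  ∂PR = R − P.
As a 3×3 matrix over Z this has rank 2, with invariant factors (1,1).

Now H_k = ker ∂_k / im ∂_{k+1}, so:

  H_0: rank C_0 − rank ∂_1 = 3 − 2 = 1, and the invariant factors of ∂_1 are all 1, so H_0 = Z.
  H_1: rank ker ∂_1 − rank ∂_2 = (3 − 2) − 0 = 1, and there is no ∂_2, so H_1 = Z.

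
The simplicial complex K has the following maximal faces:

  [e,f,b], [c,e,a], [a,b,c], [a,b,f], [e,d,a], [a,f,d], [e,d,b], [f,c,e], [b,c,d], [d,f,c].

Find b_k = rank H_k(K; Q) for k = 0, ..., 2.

b_0 = 1, b_1 = 0, b_2 = 0.

Take the total order a < b < c < d < e < f on the vertex set. Then K (dimension 2) consists of the simplices:

  0-simplices (6): a, b, c, d, e, f
  1-simplices (15): ab, ac, ad, ae, af, bc, bd, be, bf, cd, ce, cf, de, df, ef
  2-simplices (10): abc, abf, ace, ade, adf, bcd, bde, bef, cdf, cef

so the chain groups are C_0 ≅ Z^6, C_1 ≅ Z^15, C_2 ≅ Z^10.

Boundary ∂_1: C_1 → C_0 is given by ∂[p,q] = [q] − [p]. For instance
  ∂cd = d − c.
The resulting 6×15 matrix has rank 5, and its Smith normal form has invariant factors (1,1,1,1,1).

Boundary ∂_2: C_2 → C_1 maps a triangle to the signed sum of its edges. For instance
  ∂bde = de − be + bd,
  ∂adf = df − af + ad.
The 15×10 boundary matrix has rank 10 and Smith normal form diag(1,1,1,1,1,1,1,1,1,2).

From H_k ≅ ker(∂_k) / im(∂_{k+1}) we obtain:

  H_0: rank C_0 − rank ∂_1 = 6 − 5 = 1, and the invariant factors of ∂_1 are all 1, so H_0 = Z.
  H_1: rank ker ∂_1 − rank ∂_2 = (15 − 5) − 10 = 0, and ∂_2 has invariant factor 2 > 1, so H_1 = Z/2Z.
  H_2: rank ker ∂_2 − rank ∂_3 = (10 − 10) − 0 = 0, and there is no ∂_3, so H_2 = 0.

Hence the Betti numbers are b_0 = 1, b_1 = 0, b_2 = 0.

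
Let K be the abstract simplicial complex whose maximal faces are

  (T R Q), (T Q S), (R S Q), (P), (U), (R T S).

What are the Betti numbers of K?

Fix the vertex order P < Q < R < S < T < U and write every simplex with vertices in increasing order. Then dim K = 2 and the simplices of K are:

  0-simplices (6): P, Q, R, S, T, U
  1-simplices (6): QR, QS, QT, RS, RT, ST
  2-simplices (4): QRS, QRT, QST, RST

giving chain groups C_0 ≅ Z^6, C_1 ≅ Z^6, C_2 ≅ Z^4.

The boundary map ∂_1: C_1 → C_0 sends each edge [p,q] (with p < q) to q − p. For instance
  ∂QT = T − Q.
The 6×6 boundary matrix has rank 3 and Smith normal form diag(1,1,1).

∂_2: C_2 → C_1 maps a triangle to the signed sum of its edges. For instance
  ∂QST = ST − QT + QS,
  ∂QRT = RT − QT + QR.
This gives a 6×4 integer matrix of rank 3; reducing to Smith normal form yields diagonal entries (1,1,1).

Reading off H_k = ker ∂_k / im ∂_{k+1}:

  H_0: rank C_0 − rank ∂_1 = 6 − 3 = 3, and the invariant factors of ∂_1 are all 1, so H_0 ≅ Z^3.
  H_1: rank ker ∂_1 − rank ∂_2 = (6 − 3) − 3 = 0, and the invariant factors of ∂_2 are all 1, so H_1 ≅ 0.
  H_2: rank ker ∂_2 − rank ∂_3 = (4 − 3) − 0 = 1, and there is no ∂_3, so H_2 ≅ Z.

As a check, the Euler characteristic is 6 − 6 + 4 = 4, which agrees with 3 − 0 + 1 = 4.
(K is a triangulation of the disjoint union of the 2-sphere S^2 and a set of 2 points.)

Hence the Betti numbers are b_0 = 3, b_1 = 0, b_2 = 1.

b_0 = 3, b_1 = 0, b_2 = 1.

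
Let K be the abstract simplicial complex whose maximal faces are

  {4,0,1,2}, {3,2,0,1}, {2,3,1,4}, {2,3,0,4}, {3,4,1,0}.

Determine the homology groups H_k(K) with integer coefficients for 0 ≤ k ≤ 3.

K has 5 vertices, 10 edges, 10 triangles, 5 3-simplices.
rank ∂_0 = 0, rank ∂_1 = 4 ⇒ b_0 = 5 − 0 − 4 = 1; all invariant factors of ∂_1 are 1 so no torsion. So H_0 = Z.
rank ∂_1 = 4, rank ∂_2 = 6 ⇒ b_1 = 10 − 4 − 6 = 0; all invariant factors of ∂_2 are 1 so no torsion. So H_1 = 0.
rank ∂_2 = 6, rank ∂_3 = 4 ⇒ b_2 = 10 − 6 − 4 = 0; all invariant factors of ∂_3 are 1 so no torsion. So H_2 = 0.
rank ∂_3 = 4, rank ∂_4 = 0 ⇒ b_3 = 5 − 4 − 0 = 1. So H_3 = Z.

H_0 = Z,  H_1 = 0,  H_2 = 0,  H_3 = Z.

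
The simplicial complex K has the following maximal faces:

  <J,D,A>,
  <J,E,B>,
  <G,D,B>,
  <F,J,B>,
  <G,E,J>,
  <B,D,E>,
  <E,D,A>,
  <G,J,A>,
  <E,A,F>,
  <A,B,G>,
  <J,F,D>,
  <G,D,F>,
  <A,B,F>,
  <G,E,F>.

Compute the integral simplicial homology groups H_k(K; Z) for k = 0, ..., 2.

Fix the vertex order A < B < D < E < F < G < J and write every simplex with vertices in increasing order. Then dim K = 2 and the simplices of K are:

  0-simplices (7): A, B, D, E, F, G, J
  1-simplices (21): AB, AD, AE, AF, AG, AJ, BD, BE, BF, BG, BJ, DE, DF, DG, DJ, EF, EG, EJ, FG, FJ, GJ
  2-simplices (14): ABF, ABG, ADE, ADJ, AEF, AGJ, BDE, BDG, BEJ, BFJ, DFG, DFJ, EFG, EGJ

Hence C_0 ≅ Z^7, C_1 ≅ Z^21, C_2 ≅ Z^14.

The boundary map ∂_1: C_1 → C_0 maps an edge to its endpoints' difference, ∂[p,q] = q − p. For instance
  ∂FJ = J − F.
This gives a 7×21 integer matrix of rank 6; reducing to Smith normal form yields diagonal entries (1,1,1,1,1,1).

∂_2: C_2 → C_1 acts by ∂[p,q,r] = [q,r] − [p,r] + [p,q]. For instance
  ∂AGJ = GJ − AJ + AG,
  ∂BDG = DG − BG + BD.
The 21×14 boundary matrix has rank 13 and Smith normal form diag(1,1,1,1,1,1,1,1,1,1,1,1,1).

Computing H_k = (kernel of ∂_k) / (image of ∂_{k+1}):

  H_0: rank C_0 − rank ∂_1 = 7 − 6 = 1, and the invariant factors of ∂_1 are all 1, so H_0 = Z.
  H_1: rank ker ∂_1 − rank ∂_2 = (21 − 6) − 13 = 2, and the invariant factors of ∂_2 are all 1, so H_1 = Z^2.
  H_2: rank ker ∂_2 − rank ∂_3 = (14 − 13) − 0 = 1, and there is no ∂_3, so H_2 = Z.

As a check, the Euler characteristic is 7 − 21 + 14 = 0, which agrees with 1 − 2 + 1 = 0.
(K is a triangulation of the torus T^2.)

H_0 ≅ Z,  H_1 ≅ Z^2,  H_2 ≅ Z.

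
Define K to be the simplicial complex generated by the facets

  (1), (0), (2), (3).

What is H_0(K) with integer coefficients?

Take the total order 0 < 1 < 2 < 3 on the vertex set. Then K (dimension 0) consists of the simplices:

  0-simplices (4): [0], [1], [2], [3]

so the chain groups are C_0 ≅ Z^4.

From H_k ≅ ker(∂_k) / im(∂_{k+1}) we obtain:

  H_0: rank C_0 − rank ∂_1 = 4 − 0 = 4, and there is no ∂_1, so H_0 ≅ Z^4.

(K is a triangulation of a set of 4 points.)

H_0 ≅ Z^4.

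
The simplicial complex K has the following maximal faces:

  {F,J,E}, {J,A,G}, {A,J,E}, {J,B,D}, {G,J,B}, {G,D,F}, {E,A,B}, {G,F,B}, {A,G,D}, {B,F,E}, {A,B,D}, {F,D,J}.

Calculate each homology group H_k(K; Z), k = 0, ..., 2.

We work with the vertex ordering A < B < D < E < F < G < J. The simplices of K, each written with vertices in increasing order, are:

  0-simplices (7): A, B, D, E, F, G, J
  1-simplices (18): AB, AD, AE, AG, AJ, BD, BE, BF, BG, BJ, DF, DG, DJ, EF, EJ, FG, FJ, GJ
  2-simplices (12): ABD, ABE, ADG, AEJ, AGJ, BDJ, BEF, BFG, BGJ, DFG, DFJ, EFJ

so the chain groups are C_0 ≅ Z^7, C_1 ≅ Z^18, C_2 ≅ Z^12.

The boundary map ∂_1: C_1 → C_0 maps an edge to its endpoints' difference, ∂[p,q] = q − p.
As a 7×18 matrix over Z this has rank 6, with invariant factors (1,1,1,1,1,1).

Boundary ∂_2: C_2 → C_1 sends each 2-simplex [p,q,r] to [q,r] − [p,r] + [p,q]. For instance
  ∂DFJ = FJ − DJ + DF,
  ∂ABE = BE − AE + AB.
As a 18×12 matrix over Z this has rank 12, with invariant factors (1,1,1,1,1,1,1,1,1,1,1,2).

From H_k ≅ ker(∂_k) / im(∂_{k+1}) we obtain:

  H_0: rank C_0 − rank ∂_1 = 7 − 6 = 1, and the invariant factors of ∂_1 are all 1, so H_0 = Z.
  H_1: rank ker ∂_1 − rank ∂_2 = (18 − 6) − 12 = 0, and ∂_2 has invariant factor 2 > 1, so H_1 = Z/2Z.
  H_2: rank ker ∂_2 − rank ∂_3 = (12 − 12) − 0 = 0, and there is no ∂_3, so H_2 = 0.

H_0 = Z,  H_1 = Z/2Z,  H_2 = 0.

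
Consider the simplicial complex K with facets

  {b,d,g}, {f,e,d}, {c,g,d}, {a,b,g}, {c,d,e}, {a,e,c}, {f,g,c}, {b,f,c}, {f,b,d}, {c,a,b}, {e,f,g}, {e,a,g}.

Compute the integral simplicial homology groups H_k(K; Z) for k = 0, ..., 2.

Take the total order a < b < c < d < e < f < g on the vertex set. Then K (dimension 2) consists of the simplices:

  0-simplices (7): a, b, c, d, e, f, g
  1-simplices (18): ab, ac, ae, ag, bc, bd, bf, bg, cd, ce, cf, cg, de, df, dg, ef, eg, fg
  2-simplices (12): abc, abg, ace, aeg, bcf, bdf, bdg, cde, cdg, cfg, def, efg

Hence C_0 ≅ Z^7, C_1 ≅ Z^18, C_2 ≅ Z^12.

The boundary map ∂_1: C_1 → C_0 is given by ∂[p,q] = [q] − [p]. For instance
  ∂ce = e − c.
This gives a 7×18 integer matrix of rank 6; reducing to Smith normal form yields diagonal entries (1,1,1,1,1,1).

∂_2: C_2 → C_1 sends each 2-simplex [p,q,r] to [q,r] − [p,r] + [p,q]. For instance
  ∂cfg = fg − cg + cf,
  ∂cde = de − ce + cd.
This gives a 18×12 integer matrix of rank 12; reducing to Smith normal form yields diagonal entries (1,1,1,1,1,1,1,1,1,1,1,2).

Computing H_k = (kernel of ∂_k) / (image of ∂_{k+1}):

  H_0: rank C_0 − rank ∂_1 = 7 − 6 = 1, and the invariant factors of ∂_1 are all 1, so H_0 ≅ Z.
  H_1: rank ker ∂_1 − rank ∂_2 = (18 − 6) − 12 = 0, and ∂_2 has invariant factor 2 > 1, so H_1 ≅ Z/2.
  H_2: rank ker ∂_2 − rank ∂_3 = (12 − 12) − 0 = 0, and there is no ∂_3, so H_2 ≅ 0.

(K is a triangulation of the real projective plane RP^2.)

H_0 ≅ Z,  H_1 ≅ Z/2,  H_2 = 0.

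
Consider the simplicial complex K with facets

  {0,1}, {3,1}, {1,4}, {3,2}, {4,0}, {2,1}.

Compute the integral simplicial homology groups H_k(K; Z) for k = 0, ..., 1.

H_0 ≅ Z,  H_1 ≅ Z^2.

Fix the vertex order 0 < 1 < 2 < 3 < 4 and write every simplex with vertices in increasing order. Then dim K = 1 and the simplices of K are:

  0-simplices (5): [0], [1], [2], [3], [4]
  1-simplices (6): [0,1], [0,4], [1,2], [1,3], [1,4], [2,3]

Hence C_0 ≅ Z^5, C_1 ≅ Z^6.

Boundary ∂_1: C_1 → C_0 sends each edge [p,q] (with p < q) to q − p. For instance
  ∂[2,3] = [3] − [2].
The resulting 5×6 matrix has rank 4, and its Smith normal form has invariant factors (1,1,1,1).

From H_k ≅ ker(∂_k) / im(∂_{k+1}) we obtain:

  H_0: rank C_0 − rank ∂_1 = 5 − 4 = 1, and the invariant factors of ∂_1 are all 1, so H_0 ≅ Z.
  H_1: rank ker ∂_1 − rank ∂_2 = (6 − 4) − 0 = 2, and there is no ∂_2, so H_1 ≅ Z^2.

As a check, the Euler characteristic is 5 − 6 = -1, which agrees with 1 − 2 = -1.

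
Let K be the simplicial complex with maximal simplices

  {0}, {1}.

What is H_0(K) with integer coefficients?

K has 2 vertices.
rank ∂_0 = 0, rank ∂_1 = 0 ⇒ b_0 = 2 − 0 − 0 = 2. So H_0 = Z^2.

H_0 ≅ Z^2.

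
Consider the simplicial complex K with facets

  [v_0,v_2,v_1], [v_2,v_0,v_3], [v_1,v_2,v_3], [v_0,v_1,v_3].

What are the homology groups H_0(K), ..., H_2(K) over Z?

Take the total order v_0 < v_1 < v_2 < v_3 on the vertex set. Then K (dimension 2) consists of the simplices:

  0-simplices (4): [v_0], [v_1], [v_2], [v_3]
  1-simplices (6): [v_0,v_1], [v_0,v_2], [v_0,v_3], [v_1,v_2], [v_1,v_3], [v_2,v_3]
  2-simplices (4): [v_0,v_1,v_2], [v_0,v_1,v_3], [v_0,v_2,v_3], [v_1,v_2,v_3]

so the chain groups are C_0 ≅ Z^4, C_1 ≅ Z^6, C_2 ≅ Z^4.

∂_1: C_1 → C_0 maps an edge to its endpoints' difference, ∂[p,q] = q − p.
The resulting 4×6 matrix has rank 3, and its Smith normal form has invariant factors (1,1,1).

The boundary map ∂_2: C_2 → C_1 sends each 2-simplex [p,q,r] to [q,r] − [p,r] + [p,q]. For instance
  ∂[v_0,v_2,v_3] = [v_2,v_3] − [v_0,v_3] + [v_0,v_2],
  ∂[v_0,v_1,v_2] = [v_1,v_2] − [v_0,v_2] + [v_0,v_1].
This gives a 6×4 integer matrix of rank 3; reducing to Smith normal form yields diagonal entries (1,1,1).

Computing H_k = (kernel of ∂_k) / (image of ∂_{k+1}):

  H_0: rank C_0 − rank ∂_1 = 4 − 3 = 1, and the invariant factors of ∂_1 are all 1, so H_0 = Z.
  H_1: rank ker ∂_1 − rank ∂_2 = (6 − 3) − 3 = 0, and the invariant factors of ∂_2 are all 1, so H_1 = 0.
  H_2: rank ker ∂_2 − rank ∂_3 = (4 − 3) − 0 = 1, and there is no ∂_3, so H_2 = Z.

As a check, the Euler characteristic is 4 − 6 + 4 = 2, which agrees with 1 − 0 + 1 = 2.

H_0 ≅ Z,  H_1 = 0,  H_2 ≅ Z.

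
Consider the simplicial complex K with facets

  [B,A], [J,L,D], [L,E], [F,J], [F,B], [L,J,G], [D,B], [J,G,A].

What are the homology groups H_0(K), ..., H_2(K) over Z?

We work with the vertex ordering A < B < D < E < F < G < J < L. The simplices of K, each written with vertices in increasing order, are:

  0-simplices (8): A, B, D, E, F, G, J, L
  1-simplices (12): AB, AG, AJ, BD, BF, DJ, DL, EL, FJ, GJ, GL, JL
  2-simplices (3): AGJ, DJL, GJL

so the chain groups are C_0 ≅ Z^8, C_1 ≅ Z^12, C_2 ≅ Z^3.

Boundary ∂_1: C_1 → C_0 is given by ∂[p,q] = [q] − [p]. For instance
  ∂AJ = J − A.
This gives a 8×12 integer matrix of rank 7; reducing to Smith normal form yields diagonal entries (1,1,1,1,1,1,1).

Boundary ∂_2: C_2 → C_1 acts by ∂[p,q,r] = [q,r] − [p,r] + [p,q]. For instance
  ∂AGJ = GJ − AJ + AG,
  ∂DJL = JL − DL + DJ.
As a 12×3 matrix over Z this has rank 3, with invariant factors (1,1,1).

From H_k ≅ ker(∂_k) / im(∂_{k+1}) we obtain:

  H_0: rank C_0 − rank ∂_1 = 8 − 7 = 1, and the invariant factors of ∂_1 are all 1, so H_0 ≅ Z.
  H_1: rank ker ∂_1 − rank ∂_2 = (12 − 7) − 3 = 2, and the invariant factors of ∂_2 are all 1, so H_1 ≅ Z^2.
  H_2: rank ker ∂_2 − rank ∂_3 = (3 − 3) − 0 = 0, and there is no ∂_3, so H_2 ≅ 0.

As a check, the Euler characteristic is 8 − 12 + 3 = -1, which agrees with 1 − 2 + 0 = -1.

H_0 = Z,  H_1 = Z^2,  H_2 = 0.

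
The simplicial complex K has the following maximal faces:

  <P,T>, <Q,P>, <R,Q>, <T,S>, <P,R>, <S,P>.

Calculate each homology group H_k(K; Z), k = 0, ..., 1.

Take the total order P < Q < R < S < T on the vertex set. Then K (dimension 1) consists of the simplices:

  0-simplices (5): P, Q, R, S, T
  1-simplices (6): PQ, PR, PS, PT, QR, ST

giving chain groups C_0 ≅ Z^5, C_1 ≅ Z^6.

The boundary map ∂_1: C_1 → C_0 sends each edge [p,q] (with p < q) to q − p. For instance
  ∂ST = T − S.
As a 5×6 matrix over Z this has rank 4, with invariant factors (1,1,1,1).

From H_k ≅ ker(∂_k) / im(∂_{k+1}) we obtain:

  H_0: rank C_0 − rank ∂_1 = 5 − 4 = 1, and the invariant factors of ∂_1 are all 1, so H_0 = Z.
  H_1: rank ker ∂_1 − rank ∂_2 = (6 − 4) − 0 = 2, and there is no ∂_2, so H_1 = Z^2.

As a check, the Euler characteristic is 5 − 6 = -1, which agrees with 1 − 2 = -1.

H_0 = Z,  H_1 = Z^2.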